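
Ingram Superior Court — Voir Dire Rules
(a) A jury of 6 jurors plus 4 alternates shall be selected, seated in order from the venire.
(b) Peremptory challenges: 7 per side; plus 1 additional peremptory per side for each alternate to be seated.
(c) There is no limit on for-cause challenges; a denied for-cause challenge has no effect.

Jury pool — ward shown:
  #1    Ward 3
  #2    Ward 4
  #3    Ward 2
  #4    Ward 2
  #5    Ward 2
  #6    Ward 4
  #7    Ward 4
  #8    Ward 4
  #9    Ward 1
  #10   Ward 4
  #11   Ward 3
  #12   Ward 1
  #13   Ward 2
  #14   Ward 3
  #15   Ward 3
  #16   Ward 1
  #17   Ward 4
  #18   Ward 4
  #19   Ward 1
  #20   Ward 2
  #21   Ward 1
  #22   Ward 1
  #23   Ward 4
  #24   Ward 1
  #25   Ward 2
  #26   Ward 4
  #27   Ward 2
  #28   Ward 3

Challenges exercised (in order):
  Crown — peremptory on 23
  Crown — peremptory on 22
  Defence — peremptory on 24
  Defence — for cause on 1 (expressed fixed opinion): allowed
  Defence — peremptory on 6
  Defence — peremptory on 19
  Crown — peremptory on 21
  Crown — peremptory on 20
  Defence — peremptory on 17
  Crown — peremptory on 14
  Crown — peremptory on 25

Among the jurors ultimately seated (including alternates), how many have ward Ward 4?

4

Removed: #1, #6, #14, #17, #19, #20, #21, #22, #23, #24, #25.
Seated (10 incl. alternates): #2, #3, #4, #5, #7, #8, #9, #10, #11, #12.
Of those, in Ward 4: #2, #7, #8, #10 → 4.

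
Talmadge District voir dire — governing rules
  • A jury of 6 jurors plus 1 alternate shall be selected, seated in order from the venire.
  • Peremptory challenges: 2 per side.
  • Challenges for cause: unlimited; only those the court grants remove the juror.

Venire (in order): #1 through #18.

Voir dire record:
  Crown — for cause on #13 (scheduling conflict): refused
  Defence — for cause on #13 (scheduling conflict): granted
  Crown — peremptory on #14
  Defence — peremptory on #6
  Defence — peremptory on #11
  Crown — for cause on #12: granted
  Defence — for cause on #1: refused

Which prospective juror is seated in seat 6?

Removed: #6, #11, #12, #13, #14. (#1 stays — for-cause denied.)
Filling seats in venire order through position 6: #1, #2, #3, #4, #5, #7.
So seat 6 is #7.

7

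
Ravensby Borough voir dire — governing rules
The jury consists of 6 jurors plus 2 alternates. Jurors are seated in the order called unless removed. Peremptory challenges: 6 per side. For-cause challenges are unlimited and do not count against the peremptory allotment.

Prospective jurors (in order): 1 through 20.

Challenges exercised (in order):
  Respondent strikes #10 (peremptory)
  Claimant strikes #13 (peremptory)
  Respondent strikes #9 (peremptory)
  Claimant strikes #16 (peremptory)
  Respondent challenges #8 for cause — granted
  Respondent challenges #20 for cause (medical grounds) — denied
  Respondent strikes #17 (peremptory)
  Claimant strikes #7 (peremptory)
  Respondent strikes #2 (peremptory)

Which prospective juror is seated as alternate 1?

Removed: #2, #7, #8, #9, #10, #13, #16, #17. (#20 stays — for-cause denied.)
Seating in order: seats 1–6 → #1, #3, #4, #5, #6, #11; alternates → #12, #14.
So alternate 1 is #12.

12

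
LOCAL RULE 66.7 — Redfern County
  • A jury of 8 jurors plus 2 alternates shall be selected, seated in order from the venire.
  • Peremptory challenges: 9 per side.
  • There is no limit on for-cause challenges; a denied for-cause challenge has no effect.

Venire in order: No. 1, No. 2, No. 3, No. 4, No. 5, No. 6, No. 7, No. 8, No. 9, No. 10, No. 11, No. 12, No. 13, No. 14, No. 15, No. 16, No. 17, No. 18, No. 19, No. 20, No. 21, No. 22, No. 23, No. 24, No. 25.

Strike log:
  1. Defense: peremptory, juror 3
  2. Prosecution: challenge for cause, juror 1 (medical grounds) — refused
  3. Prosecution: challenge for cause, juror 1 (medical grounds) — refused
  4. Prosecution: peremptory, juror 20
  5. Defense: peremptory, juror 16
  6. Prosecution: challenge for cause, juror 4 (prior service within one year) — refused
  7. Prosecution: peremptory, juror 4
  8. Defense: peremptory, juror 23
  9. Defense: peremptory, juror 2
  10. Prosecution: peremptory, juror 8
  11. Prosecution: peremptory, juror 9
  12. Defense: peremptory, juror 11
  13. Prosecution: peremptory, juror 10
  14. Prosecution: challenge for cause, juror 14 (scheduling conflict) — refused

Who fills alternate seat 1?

17

Removed: #2, #3, #4, #8, #9, #10, #11, #16, #20, #23. (#1, #14 stay — for-cause denied.)
Filling seats in venire order through position 9: #1, #5, #6, #7, #12, #13, #14, #15, #17.
So alternate 1 is #17.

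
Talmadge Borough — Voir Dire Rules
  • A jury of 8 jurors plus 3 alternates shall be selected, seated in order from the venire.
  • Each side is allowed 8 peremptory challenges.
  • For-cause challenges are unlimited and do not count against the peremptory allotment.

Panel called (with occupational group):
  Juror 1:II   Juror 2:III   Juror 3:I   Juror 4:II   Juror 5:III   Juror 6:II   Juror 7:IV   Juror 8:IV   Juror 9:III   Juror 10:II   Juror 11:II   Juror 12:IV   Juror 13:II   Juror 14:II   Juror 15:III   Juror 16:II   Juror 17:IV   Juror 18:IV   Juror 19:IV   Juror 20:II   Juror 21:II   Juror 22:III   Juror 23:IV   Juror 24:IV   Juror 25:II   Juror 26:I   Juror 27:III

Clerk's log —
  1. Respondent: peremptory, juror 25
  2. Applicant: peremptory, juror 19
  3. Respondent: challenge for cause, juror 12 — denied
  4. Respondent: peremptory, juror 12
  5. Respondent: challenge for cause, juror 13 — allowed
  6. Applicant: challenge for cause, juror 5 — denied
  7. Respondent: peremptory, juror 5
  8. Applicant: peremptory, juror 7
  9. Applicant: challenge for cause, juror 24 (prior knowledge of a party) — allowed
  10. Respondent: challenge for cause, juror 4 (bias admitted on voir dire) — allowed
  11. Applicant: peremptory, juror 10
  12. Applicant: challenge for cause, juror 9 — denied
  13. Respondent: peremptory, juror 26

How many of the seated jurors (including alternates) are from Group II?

Removed: #4, #5, #7, #10, #12, #13, #19, #24, #25, #26.
Seated (11 incl. alternates): #1, #2, #3, #6, #8, #9, #11, #14, #15, #16, #17.
Of those, in Group II: #1, #6, #11, #14, #16 → 5.

5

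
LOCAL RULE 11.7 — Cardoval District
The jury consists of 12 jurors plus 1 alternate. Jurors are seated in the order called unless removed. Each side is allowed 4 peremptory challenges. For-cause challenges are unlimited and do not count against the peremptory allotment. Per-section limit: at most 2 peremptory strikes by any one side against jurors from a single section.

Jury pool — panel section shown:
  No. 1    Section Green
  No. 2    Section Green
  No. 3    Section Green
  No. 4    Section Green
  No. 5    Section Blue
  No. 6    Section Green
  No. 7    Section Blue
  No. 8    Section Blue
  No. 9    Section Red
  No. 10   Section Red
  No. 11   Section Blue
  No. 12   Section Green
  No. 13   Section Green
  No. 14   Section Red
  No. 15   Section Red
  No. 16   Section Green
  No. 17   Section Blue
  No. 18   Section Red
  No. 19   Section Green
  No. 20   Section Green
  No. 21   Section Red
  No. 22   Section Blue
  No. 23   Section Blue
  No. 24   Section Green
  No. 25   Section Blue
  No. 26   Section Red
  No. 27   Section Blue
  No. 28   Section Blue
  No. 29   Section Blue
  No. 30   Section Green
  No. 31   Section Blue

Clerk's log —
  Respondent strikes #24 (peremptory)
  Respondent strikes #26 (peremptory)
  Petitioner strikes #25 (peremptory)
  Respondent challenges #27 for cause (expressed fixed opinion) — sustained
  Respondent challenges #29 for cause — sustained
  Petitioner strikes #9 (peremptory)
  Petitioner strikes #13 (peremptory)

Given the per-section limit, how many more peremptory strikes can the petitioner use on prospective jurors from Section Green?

1

Petitioner peremptories so far: #25, #9, #13 — 3 of 4 used, 1 left overall.
Against Section Green: #13 — 1 used; per-section cap 2 leaves 1.
Binding limit: min(1, 1) = 1.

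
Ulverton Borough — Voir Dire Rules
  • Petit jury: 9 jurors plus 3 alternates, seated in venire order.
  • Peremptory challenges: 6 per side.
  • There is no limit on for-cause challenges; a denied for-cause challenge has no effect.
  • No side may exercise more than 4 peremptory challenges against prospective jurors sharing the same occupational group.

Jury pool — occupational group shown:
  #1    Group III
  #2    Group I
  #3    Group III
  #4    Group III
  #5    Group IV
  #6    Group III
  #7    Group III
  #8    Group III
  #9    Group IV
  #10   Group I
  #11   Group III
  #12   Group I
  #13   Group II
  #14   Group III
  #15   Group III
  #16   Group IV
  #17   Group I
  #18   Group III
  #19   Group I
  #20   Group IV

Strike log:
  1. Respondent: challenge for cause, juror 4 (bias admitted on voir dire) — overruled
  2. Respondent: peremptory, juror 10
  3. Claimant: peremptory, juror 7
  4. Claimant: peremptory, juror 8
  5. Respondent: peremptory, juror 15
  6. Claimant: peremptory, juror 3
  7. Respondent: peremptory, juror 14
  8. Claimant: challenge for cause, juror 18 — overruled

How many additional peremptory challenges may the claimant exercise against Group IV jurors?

3

Claimant peremptories so far: #7, #8, #3 — 3 of 6 used, 3 left overall.
Against Group IV: none yet — per-group cap 4 leaves 4.
Binding limit: min(3, 4) = 3.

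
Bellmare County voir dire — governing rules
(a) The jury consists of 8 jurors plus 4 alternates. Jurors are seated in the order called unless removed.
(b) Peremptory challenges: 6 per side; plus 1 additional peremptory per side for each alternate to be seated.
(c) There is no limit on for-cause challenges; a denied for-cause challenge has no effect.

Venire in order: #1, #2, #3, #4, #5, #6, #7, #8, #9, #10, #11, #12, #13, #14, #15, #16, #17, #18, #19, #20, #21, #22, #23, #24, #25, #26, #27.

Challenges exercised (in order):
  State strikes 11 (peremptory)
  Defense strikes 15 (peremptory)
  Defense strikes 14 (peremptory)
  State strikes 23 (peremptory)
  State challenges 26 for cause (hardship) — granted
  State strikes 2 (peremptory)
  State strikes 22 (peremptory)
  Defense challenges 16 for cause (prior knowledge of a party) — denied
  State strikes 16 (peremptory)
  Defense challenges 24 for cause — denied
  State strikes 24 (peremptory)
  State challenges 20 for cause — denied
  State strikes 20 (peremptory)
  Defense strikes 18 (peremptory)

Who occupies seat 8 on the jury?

Removed: #2, #11, #14, #15, #16, #18, #20, #22, #23, #24, #26.
Seating in order: seats 1–8 → #1, #3, #4, #5, #6, #7, #8, #9; alternates → #10, #12, #13, #17.
So seat 8 is #9.

9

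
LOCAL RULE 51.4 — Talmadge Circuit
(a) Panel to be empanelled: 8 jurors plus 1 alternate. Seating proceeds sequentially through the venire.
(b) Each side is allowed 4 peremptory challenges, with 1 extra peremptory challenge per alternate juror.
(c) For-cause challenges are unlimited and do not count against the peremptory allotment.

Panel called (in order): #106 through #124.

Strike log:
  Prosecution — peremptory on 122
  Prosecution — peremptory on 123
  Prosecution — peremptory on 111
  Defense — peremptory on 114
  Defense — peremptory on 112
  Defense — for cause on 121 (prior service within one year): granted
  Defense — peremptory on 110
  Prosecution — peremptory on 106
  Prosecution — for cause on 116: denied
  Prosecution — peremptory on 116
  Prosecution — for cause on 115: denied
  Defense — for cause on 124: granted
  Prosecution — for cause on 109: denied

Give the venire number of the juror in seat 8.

Removed: #106, #110, #111, #112, #114, #116, #121, #122, #123, #124. (#109, #115 stay — for-cause denied.)
Filling seats in venire order through position 8: #107, #108, #109, #113, #115, #117, #118, #119.
So seat 8 is #119.

119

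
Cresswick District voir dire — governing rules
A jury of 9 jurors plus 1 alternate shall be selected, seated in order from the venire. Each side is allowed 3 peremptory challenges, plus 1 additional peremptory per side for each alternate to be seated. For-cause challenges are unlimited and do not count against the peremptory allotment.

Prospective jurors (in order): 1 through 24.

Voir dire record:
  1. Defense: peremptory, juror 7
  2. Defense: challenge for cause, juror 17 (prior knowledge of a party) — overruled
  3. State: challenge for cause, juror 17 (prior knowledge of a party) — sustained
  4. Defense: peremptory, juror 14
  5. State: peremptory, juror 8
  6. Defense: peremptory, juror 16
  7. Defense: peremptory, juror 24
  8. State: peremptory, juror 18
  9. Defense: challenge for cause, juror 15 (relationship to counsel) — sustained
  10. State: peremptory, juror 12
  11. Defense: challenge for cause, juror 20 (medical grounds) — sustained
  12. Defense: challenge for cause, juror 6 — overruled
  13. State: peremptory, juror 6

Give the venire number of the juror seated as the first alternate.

19

Removed: #6, #7, #8, #12, #14, #15, #16, #17, #18, #20, #24.
Seating in order: seats 1–9 → #1, #2, #3, #4, #5, #9, #10, #11, #13; alternates → #19.
So alternate 1 is #19.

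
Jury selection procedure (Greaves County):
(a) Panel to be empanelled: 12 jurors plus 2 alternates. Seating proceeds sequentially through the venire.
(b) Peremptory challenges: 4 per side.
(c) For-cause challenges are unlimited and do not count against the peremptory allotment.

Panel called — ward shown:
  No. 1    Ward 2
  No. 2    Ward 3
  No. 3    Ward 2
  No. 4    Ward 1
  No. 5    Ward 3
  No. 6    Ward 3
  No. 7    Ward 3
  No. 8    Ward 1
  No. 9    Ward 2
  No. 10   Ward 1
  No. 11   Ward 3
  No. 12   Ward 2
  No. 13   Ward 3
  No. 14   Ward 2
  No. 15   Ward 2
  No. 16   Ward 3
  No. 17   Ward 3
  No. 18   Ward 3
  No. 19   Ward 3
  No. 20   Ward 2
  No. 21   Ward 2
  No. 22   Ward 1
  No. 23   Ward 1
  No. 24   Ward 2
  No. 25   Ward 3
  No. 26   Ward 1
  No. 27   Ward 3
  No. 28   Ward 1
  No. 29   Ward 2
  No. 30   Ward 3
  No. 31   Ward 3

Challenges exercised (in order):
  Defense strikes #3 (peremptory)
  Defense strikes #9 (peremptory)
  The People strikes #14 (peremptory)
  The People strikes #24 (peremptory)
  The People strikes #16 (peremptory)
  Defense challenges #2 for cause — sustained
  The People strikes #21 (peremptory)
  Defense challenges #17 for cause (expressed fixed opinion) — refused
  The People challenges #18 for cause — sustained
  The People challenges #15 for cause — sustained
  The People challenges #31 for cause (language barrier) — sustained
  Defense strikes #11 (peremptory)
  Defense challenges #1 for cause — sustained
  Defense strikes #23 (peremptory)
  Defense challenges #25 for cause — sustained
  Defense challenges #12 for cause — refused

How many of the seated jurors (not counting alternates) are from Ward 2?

2

Removed: #1, #2, #3, #9, #11, #14, #15, #16, #18, #21, #23, #24, #25, #31.
Seated jurors 1–12: #4, #5, #6, #7, #8, #10, #12, #13, #17, #19, #20, #22 (alternates #26, #27 not counted).
Of those, in Ward 2: #12, #20 → 2.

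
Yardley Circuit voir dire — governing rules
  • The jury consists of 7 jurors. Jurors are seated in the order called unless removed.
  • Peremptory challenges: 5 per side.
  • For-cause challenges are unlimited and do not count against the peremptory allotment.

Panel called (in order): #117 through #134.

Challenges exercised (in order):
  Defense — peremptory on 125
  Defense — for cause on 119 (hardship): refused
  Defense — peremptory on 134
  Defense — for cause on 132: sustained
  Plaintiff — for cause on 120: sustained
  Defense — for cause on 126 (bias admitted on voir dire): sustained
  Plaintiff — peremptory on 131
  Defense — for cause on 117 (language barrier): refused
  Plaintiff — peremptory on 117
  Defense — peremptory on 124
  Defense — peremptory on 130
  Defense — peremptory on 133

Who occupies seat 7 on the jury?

128

Removed: #117, #120, #124, #125, #126, #130, #131, #132, #133, #134. (#119 stays — for-cause denied.)
Seating in order: seats 1–7 → #118, #119, #121, #122, #123, #127, #128.
So seat 7 is #128.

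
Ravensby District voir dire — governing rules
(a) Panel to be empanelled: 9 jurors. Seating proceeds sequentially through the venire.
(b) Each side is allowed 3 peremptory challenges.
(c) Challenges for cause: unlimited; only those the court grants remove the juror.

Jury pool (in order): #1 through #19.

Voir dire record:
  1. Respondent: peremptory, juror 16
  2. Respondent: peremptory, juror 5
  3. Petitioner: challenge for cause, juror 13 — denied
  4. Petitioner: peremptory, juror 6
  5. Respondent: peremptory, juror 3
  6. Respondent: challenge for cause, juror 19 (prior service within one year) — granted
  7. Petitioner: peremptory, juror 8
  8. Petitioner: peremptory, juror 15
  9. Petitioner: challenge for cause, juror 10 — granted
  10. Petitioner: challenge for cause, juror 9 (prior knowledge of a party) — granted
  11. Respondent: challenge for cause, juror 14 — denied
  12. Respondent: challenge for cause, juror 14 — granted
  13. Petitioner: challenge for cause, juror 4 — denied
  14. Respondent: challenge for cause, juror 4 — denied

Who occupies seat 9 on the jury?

18

Removed: #3, #5, #6, #8, #9, #10, #14, #15, #16, #19. (#4, #13 stay — for-cause denied.)
Seating in order: seats 1–9 → #1, #2, #4, #7, #11, #12, #13, #17, #18.
So seat 9 is #18.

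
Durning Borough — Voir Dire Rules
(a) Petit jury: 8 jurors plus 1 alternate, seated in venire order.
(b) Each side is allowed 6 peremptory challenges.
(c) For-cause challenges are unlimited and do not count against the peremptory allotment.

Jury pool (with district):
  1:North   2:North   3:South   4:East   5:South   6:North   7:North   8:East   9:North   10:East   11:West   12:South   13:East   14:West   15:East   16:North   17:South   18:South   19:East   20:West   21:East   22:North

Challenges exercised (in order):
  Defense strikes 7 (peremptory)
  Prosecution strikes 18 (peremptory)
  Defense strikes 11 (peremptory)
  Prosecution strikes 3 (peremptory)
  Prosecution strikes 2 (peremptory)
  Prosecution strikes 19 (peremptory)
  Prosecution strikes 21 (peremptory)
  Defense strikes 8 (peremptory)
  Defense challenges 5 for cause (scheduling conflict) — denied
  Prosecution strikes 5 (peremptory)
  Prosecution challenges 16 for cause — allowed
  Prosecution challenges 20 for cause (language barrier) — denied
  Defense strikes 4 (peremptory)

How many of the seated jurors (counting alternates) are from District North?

Removed: #2, #3, #4, #5, #7, #8, #11, #16, #18, #19, #21.
Seated (9 incl. alternates): #1, #6, #9, #10, #12, #13, #14, #15, #17.
Of those, in District North: #1, #6, #9 → 3.

3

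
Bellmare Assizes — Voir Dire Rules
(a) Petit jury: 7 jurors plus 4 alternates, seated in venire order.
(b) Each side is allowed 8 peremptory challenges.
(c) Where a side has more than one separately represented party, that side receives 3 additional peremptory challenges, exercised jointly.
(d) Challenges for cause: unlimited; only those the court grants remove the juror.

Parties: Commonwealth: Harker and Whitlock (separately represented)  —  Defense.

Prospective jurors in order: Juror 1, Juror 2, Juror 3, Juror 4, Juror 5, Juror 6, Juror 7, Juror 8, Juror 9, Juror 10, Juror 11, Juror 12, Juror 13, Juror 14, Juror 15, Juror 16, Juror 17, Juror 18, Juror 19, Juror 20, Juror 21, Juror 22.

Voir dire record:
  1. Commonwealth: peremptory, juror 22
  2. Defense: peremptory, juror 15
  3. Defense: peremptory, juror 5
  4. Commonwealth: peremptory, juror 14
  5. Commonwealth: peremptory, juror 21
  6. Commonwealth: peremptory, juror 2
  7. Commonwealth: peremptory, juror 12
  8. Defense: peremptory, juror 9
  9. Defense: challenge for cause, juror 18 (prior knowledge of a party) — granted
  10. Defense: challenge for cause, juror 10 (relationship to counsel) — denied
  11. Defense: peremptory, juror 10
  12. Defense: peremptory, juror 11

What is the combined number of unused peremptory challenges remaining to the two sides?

Commonwealth allotment: 8 base + 3 multi-party = 11. Defense allotment: 8.
Commonwealth peremptories used: #22, #14, #21, #2, #12 — 5.
Defense peremptories used: #15, #5, #9, #10, #11 — 5 (for-cause on #18, #10 don't count).
Remaining: (11 − 5) + (8 − 5) = 9.

9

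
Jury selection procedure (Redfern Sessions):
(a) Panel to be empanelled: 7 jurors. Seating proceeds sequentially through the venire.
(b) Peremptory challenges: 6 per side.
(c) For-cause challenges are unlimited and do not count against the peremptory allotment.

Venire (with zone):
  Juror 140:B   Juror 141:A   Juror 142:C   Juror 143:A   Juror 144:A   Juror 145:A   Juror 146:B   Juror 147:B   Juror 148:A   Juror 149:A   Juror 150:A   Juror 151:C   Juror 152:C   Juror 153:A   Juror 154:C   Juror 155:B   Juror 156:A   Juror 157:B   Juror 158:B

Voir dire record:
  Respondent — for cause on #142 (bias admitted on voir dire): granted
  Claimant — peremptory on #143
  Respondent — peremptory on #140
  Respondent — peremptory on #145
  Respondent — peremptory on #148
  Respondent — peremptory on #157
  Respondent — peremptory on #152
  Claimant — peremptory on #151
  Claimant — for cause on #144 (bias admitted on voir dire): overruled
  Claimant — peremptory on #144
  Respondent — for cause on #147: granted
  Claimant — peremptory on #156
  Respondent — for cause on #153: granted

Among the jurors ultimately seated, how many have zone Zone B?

3

Removed: #140, #142, #143, #144, #145, #147, #148, #151, #152, #153, #156, #157.
Seated jurors 1–7: #141, #146, #149, #150, #154, #155, #158.
Of those, in Zone B: #146, #155, #158 → 3.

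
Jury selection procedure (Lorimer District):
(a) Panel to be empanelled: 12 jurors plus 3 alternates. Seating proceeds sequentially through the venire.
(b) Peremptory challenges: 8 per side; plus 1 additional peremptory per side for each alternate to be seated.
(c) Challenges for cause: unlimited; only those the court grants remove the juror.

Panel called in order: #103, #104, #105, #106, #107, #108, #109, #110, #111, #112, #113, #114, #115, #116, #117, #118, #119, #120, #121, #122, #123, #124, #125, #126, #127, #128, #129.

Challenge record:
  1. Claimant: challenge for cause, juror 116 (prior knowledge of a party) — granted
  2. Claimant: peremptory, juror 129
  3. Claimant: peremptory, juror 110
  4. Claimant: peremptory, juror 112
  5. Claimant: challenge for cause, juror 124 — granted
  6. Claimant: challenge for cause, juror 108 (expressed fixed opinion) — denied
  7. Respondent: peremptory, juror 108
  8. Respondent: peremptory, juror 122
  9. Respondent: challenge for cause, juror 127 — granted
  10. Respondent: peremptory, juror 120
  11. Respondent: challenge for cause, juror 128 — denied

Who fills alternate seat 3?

Removed: #108, #110, #112, #116, #120, #122, #124, #127, #129. (#128 stays — for-cause denied.)
Seating in order: seats 1–12 → #103, #104, #105, #106, #107, #109, #111, #113, #114, #115, #117, #118; alternates → #119, #121, #123.
So alternate 3 is #123.

123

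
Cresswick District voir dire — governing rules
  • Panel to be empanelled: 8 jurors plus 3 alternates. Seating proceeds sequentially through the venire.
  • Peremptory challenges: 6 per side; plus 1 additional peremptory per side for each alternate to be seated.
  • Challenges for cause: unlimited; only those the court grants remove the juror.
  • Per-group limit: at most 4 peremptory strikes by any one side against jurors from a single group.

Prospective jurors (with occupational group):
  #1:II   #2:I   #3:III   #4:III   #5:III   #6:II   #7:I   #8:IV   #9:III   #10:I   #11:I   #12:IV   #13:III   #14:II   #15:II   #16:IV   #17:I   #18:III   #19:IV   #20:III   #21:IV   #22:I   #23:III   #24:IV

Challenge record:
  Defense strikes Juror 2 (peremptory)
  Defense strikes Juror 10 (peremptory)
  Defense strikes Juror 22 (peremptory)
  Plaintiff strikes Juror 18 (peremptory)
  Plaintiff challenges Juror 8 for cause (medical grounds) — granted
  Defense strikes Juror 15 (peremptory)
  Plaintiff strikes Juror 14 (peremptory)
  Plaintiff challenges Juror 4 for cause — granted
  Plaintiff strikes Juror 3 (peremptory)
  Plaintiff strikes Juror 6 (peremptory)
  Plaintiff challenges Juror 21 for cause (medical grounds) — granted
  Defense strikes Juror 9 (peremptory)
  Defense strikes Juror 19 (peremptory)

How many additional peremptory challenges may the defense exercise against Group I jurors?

1

Defense peremptories so far: #2, #10, #22, #15, #9, #19 — 6 of 9 used, 3 left overall.
Against Group I: #2, #10, #22 — 3 used; per-group cap 4 leaves 1.
Binding limit: min(3, 1) = 1.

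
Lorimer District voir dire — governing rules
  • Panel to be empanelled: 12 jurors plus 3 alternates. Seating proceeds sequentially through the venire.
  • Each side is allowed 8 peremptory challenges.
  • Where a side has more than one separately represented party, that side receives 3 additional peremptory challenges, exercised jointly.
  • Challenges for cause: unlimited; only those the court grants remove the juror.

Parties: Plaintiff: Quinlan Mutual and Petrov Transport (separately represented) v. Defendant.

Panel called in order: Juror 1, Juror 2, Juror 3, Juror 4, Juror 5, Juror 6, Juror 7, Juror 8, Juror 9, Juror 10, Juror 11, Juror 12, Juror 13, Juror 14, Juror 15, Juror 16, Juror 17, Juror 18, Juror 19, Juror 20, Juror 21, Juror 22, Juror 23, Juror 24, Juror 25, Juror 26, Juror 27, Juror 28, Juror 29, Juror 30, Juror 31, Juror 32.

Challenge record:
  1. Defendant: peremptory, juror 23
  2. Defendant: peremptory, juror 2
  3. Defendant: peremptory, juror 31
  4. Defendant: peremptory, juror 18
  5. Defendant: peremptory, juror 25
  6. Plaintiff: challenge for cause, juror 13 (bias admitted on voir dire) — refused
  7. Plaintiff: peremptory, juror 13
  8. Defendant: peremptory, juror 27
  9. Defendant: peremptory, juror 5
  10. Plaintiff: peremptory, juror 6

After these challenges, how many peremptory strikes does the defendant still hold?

1

Defendant allotment: 8.
Defendant peremptories used: #23, #2, #31, #18, #25, #27, #5 — 7.
Remaining: 8 − 7 = 1.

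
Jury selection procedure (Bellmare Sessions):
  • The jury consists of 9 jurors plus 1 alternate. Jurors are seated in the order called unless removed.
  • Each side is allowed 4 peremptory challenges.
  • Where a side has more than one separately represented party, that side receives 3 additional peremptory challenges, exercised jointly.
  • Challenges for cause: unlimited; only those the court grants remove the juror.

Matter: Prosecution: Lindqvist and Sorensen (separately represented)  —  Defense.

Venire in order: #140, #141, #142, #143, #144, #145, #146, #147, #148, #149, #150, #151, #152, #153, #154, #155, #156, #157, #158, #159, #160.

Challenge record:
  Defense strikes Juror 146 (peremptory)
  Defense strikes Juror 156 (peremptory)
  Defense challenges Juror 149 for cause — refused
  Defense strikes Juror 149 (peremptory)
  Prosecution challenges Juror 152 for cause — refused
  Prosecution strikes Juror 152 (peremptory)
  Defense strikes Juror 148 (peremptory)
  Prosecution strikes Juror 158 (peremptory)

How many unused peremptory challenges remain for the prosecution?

Prosecution allotment: 4 base + 3 multi-party = 7.
Prosecution peremptories used: #152, #158 — 2 (the for-cause on #152 doesn't count).
Remaining: 7 − 2 = 5.

5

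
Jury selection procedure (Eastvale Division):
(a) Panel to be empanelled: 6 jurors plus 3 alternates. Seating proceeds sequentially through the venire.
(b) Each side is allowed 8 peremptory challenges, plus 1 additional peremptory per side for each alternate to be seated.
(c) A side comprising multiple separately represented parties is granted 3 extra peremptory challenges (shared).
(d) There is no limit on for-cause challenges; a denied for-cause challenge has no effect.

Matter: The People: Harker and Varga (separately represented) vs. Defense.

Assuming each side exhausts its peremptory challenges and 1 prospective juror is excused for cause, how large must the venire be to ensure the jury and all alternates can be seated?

35

Seats to fill: 6 + 3 alternates = 9.
Peremptories — The People: 8 + 1×3 + 3 = 14; Defense: 8 + 1×3 = 11; total 25.
For-cause removals: 1.
Minimum venire: 9 + 25 + 1 = 35.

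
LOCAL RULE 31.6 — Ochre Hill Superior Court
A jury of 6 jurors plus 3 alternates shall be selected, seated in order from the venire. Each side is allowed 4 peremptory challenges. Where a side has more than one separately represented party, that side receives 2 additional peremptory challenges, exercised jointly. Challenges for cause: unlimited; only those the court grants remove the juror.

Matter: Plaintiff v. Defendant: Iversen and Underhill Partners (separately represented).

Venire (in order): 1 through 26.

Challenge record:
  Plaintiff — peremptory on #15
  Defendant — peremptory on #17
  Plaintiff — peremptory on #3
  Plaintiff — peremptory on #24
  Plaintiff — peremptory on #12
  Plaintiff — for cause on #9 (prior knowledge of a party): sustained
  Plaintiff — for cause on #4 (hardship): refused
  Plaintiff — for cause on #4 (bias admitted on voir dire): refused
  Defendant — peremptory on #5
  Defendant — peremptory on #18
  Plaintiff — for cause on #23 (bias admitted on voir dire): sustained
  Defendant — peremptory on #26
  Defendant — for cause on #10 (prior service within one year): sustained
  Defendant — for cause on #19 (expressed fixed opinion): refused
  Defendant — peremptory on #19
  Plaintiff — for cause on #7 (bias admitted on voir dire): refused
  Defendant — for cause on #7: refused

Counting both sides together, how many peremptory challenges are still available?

Plaintiff allotment: 4. Defendant allotment: 4 base + 2 multi-party = 6.
Plaintiff peremptories used: #15, #3, #24, #12 — 4 (for-cause on #9, #4, #4, #23, #7 don't count).
Defendant peremptories used: #17, #5, #18, #26, #19 — 5 (for-cause on #10, #19, #7 don't count).
Remaining: (4 − 4) + (6 − 5) = 1.

1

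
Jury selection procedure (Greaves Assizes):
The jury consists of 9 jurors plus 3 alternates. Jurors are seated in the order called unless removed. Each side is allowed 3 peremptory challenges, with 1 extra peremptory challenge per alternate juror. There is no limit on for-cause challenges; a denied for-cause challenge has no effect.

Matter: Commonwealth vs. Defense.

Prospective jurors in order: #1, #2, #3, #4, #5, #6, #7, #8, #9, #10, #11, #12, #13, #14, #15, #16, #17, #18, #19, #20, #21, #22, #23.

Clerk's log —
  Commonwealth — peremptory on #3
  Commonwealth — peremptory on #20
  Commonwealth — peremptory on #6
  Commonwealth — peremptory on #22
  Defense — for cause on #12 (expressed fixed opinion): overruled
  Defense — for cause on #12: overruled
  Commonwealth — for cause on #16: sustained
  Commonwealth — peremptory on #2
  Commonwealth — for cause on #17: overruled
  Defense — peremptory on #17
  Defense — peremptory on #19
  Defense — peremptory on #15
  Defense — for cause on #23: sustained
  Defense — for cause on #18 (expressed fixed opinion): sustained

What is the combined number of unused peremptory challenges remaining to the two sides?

Commonwealth allotment: 3 base + 1 × 3 alternates = 6. Defense allotment: 3 base + 1 × 3 alternates = 6.
Commonwealth peremptories used: #3, #20, #6, #22, #2 — 5 (for-cause on #16, #17 don't count).
Defense peremptories used: #17, #19, #15 — 3 (for-cause on #12, #12, #23, #18 don't count).
Remaining: (6 − 5) + (6 − 3) = 4.

4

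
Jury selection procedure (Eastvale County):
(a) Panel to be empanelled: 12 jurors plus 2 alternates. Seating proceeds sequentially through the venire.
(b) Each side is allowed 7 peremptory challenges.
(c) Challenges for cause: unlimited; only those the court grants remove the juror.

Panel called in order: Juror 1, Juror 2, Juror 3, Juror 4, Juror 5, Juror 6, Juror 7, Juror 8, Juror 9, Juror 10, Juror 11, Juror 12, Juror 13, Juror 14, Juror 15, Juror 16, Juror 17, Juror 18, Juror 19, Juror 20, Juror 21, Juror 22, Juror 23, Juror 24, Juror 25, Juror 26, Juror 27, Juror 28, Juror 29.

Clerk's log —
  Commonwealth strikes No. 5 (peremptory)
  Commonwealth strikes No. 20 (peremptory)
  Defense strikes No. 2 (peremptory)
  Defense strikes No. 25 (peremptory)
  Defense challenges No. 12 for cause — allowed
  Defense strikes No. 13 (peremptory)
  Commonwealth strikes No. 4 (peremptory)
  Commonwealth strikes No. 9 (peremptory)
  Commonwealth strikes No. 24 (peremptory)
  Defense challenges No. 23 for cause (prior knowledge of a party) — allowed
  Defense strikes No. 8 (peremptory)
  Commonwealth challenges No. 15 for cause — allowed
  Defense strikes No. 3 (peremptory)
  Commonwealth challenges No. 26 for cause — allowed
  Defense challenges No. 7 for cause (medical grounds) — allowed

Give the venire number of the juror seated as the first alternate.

Removed: #2, #3, #4, #5, #7, #8, #9, #12, #13, #15, #20, #23, #24, #25, #26.
Seating in order: seats 1–12 → #1, #6, #10, #11, #14, #16, #17, #18, #19, #21, #22, #27; alternates → #28, #29.
So alternate 1 is #28.

28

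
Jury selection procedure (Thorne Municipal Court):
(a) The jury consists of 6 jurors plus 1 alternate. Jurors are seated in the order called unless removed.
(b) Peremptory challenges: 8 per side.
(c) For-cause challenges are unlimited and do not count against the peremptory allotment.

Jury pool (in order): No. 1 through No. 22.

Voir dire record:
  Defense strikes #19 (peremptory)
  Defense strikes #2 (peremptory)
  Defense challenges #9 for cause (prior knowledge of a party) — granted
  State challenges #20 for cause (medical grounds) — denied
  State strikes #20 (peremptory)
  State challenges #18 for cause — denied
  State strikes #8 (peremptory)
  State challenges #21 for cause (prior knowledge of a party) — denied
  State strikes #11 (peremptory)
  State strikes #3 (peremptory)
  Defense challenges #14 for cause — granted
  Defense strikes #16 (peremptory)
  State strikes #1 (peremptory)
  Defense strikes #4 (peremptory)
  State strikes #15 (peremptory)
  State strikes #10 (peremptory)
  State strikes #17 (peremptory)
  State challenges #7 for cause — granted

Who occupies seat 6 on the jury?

Removed: #1, #2, #3, #4, #7, #8, #9, #10, #11, #14, #15, #16, #17, #19, #20. (#18, #21 stay — for-cause denied.)
Seating in order: seats 1–6 → #5, #6, #12, #13, #18, #21; alternates → #22.
So seat 6 is #21.

21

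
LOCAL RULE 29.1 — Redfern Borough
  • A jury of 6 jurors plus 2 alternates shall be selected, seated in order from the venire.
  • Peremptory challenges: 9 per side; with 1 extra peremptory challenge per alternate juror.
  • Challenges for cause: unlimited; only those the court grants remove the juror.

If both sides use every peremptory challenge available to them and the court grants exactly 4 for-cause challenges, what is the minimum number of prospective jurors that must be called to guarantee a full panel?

34

Seats to fill: 6 + 2 alternates = 8.
Peremptories: 9 + 1×2 = 11 per side × 2 sides = 22.
For-cause removals: 4.
Minimum venire: 8 + 22 + 4 = 34.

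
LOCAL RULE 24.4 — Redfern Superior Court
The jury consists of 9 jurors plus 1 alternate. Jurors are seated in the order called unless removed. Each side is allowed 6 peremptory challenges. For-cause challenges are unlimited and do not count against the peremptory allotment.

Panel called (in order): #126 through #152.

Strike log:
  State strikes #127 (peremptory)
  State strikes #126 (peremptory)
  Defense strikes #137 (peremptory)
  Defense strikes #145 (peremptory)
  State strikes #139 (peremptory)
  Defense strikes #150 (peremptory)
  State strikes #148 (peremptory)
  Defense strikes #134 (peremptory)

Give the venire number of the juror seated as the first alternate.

140

Removed: #126, #127, #134, #137, #139, #145, #148, #150.
Seating in order: seats 1–9 → #128, #129, #130, #131, #132, #133, #135, #136, #138; alternates → #140.
So alternate 1 is #140.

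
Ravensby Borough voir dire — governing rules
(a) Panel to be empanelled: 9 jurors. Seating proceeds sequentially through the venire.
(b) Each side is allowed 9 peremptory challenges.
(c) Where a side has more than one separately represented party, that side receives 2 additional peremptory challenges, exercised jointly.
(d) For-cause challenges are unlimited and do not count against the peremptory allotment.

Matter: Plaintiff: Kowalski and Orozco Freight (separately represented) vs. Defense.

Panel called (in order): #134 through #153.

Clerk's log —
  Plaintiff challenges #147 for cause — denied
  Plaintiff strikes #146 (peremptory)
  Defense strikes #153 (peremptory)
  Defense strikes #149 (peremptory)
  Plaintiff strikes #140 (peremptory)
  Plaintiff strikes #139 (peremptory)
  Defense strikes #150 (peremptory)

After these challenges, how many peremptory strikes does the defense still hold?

6

Defense allotment: 9.
Defense peremptories used: #153, #149, #150 — 3.
Remaining: 9 − 3 = 6.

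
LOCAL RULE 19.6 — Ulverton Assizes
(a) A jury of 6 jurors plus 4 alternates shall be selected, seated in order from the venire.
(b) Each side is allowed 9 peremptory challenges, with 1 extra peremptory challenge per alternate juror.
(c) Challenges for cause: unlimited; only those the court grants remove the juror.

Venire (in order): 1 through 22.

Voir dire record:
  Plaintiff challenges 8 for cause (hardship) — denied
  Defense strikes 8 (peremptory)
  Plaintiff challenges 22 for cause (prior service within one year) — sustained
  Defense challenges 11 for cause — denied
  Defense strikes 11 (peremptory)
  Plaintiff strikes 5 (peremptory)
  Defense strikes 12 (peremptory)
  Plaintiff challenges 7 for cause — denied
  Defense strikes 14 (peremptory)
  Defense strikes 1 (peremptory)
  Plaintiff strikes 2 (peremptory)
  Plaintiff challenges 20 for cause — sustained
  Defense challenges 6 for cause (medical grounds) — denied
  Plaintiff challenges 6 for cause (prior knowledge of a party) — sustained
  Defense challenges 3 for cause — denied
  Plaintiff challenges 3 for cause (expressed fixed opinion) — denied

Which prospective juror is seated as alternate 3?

Removed: #1, #2, #5, #6, #8, #11, #12, #14, #20, #22. (#3, #7 stay — for-cause denied.)
Seating in order: seats 1–6 → #3, #4, #7, #9, #10, #13; alternates → #15, #16, #17, #18.
So alternate 3 is #17.

17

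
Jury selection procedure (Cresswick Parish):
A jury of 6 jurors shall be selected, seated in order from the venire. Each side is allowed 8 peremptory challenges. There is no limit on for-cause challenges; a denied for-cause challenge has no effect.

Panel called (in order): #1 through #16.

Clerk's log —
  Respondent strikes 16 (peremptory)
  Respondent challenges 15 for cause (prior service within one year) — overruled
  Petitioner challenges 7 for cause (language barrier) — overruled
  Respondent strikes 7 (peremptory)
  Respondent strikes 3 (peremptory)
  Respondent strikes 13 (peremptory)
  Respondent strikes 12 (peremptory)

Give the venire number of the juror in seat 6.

Removed: #3, #7, #12, #13, #16. (#15 stays — for-cause denied.)
Filling seats in venire order through position 6: #1, #2, #4, #5, #6, #8.
So seat 6 is #8.

8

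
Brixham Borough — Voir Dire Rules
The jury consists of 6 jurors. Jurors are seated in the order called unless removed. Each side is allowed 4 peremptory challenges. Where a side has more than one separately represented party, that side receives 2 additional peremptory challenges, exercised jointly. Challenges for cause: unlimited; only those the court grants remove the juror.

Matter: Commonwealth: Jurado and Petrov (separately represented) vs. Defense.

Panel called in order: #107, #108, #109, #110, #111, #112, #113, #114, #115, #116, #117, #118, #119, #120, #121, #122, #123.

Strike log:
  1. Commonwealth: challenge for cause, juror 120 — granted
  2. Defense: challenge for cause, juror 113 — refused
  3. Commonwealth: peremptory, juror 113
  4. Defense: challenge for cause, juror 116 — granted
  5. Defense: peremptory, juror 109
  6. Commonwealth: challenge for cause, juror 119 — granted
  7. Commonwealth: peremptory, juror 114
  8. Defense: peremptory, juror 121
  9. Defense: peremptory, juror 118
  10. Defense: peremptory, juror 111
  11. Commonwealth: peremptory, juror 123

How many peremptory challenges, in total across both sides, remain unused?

3

Commonwealth allotment: 4 base + 2 multi-party = 6. Defense allotment: 4.
Commonwealth peremptories used: #113, #114, #123 — 3 (for-cause on #120, #119 don't count).
Defense peremptories used: #109, #121, #118, #111 — 4 (for-cause on #113, #116 don't count).
Remaining: (6 − 3) + (4 − 4) = 3.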